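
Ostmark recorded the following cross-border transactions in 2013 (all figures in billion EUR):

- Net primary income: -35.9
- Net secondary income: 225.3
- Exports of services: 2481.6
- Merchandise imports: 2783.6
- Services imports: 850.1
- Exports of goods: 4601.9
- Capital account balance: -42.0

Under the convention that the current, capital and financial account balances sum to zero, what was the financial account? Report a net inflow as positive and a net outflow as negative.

Goods balance = 4601.9 - 2783.6 = 1818.3
Services balance = 2481.6 - 850.1 = 1631.5
Trade balance (goods + services) = 1818.3 + 1631.5 = 3449.8
Net primary income = -35.9
Net secondary income = 225.3
Current account = 3449.8 + (-35.9) + 225.3 = 3639.2
Financial account = -(3639.2 + (-42.0)) = -3597.2

-3597.2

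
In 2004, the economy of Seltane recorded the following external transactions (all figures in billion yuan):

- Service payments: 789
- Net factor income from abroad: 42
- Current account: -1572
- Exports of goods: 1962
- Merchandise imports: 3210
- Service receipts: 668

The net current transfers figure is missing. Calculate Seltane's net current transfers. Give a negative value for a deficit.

Current account = goods balance + services balance + net primary income + net secondary income
Sum of the known components = -1327
Net current transfers = CA - (known components) = -1572 - (-1327) = -245

-245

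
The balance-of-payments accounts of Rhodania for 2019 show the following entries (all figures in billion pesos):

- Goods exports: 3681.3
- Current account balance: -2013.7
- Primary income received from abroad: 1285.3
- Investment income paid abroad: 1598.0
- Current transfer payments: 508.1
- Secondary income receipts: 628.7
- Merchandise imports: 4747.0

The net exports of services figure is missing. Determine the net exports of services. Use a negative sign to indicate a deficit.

-755.9

Current account = goods balance + services balance + net primary income + net secondary income
Sum of the known components = -1257.8
Net exports of services = CA - (known components) = -2013.7 - (-1257.8) = -755.9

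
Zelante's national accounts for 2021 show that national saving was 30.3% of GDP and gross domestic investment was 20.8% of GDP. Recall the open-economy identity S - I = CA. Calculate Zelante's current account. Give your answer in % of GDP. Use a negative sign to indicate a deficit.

9.5

CA = S - I = 30.3 - 20.8 = 9.5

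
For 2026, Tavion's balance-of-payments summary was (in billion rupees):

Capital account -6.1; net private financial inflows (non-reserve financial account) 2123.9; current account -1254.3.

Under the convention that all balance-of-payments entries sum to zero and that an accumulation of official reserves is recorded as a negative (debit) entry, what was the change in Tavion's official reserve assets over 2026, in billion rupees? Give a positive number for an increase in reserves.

Official reserve transactions balance = -((-1254.3) + (-6.1) + 2123.9) = -863.5
An accumulation of reserves is recorded as a debit (negative entry), so the change in the stock of reserves is the negative of that balance.
Change in official reserves = -(-863.5) = 863.5

863.5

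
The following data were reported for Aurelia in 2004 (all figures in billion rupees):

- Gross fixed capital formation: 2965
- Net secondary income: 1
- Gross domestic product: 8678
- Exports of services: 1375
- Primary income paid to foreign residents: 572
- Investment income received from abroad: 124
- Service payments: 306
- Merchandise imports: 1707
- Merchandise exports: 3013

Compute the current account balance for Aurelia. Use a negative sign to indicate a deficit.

Goods balance = 3013 - 1707 = 1306
Services balance = 1375 - 306 = 1069
Trade balance (goods + services) = 1306 + 1069 = 2375
Net primary income = 124 - 572 = -448
Net secondary income = 1
Current account = 2375 + (-448) + 1 = 1928

1928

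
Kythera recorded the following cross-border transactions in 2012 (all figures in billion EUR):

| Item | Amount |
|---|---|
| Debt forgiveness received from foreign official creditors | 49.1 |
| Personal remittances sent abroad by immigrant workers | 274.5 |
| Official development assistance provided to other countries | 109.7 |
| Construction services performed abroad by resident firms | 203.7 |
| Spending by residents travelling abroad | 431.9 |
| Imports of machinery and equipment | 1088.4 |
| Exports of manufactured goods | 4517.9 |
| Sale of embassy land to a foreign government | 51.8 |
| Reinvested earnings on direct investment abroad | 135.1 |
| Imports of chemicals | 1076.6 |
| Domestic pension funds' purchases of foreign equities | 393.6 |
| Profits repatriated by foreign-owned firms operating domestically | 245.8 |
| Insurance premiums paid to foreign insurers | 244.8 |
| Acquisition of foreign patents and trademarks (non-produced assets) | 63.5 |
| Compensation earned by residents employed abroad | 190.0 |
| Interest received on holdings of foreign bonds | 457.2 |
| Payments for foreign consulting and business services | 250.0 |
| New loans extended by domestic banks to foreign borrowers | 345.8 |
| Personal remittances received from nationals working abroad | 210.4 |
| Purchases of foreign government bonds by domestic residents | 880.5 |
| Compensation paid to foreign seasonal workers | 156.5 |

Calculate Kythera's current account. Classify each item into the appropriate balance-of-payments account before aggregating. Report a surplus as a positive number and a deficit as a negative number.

Goods: -1076.6 + 4517.9 - 1088.4 = 2352.9
Services: -431.9 - 250.0 + 203.7 - 244.8 = -723.0
Primary income: 190.0 + 457.2 - 156.5 - 245.8 + 135.1 = 380.0
Secondary income: -274.5 + 210.4 - 109.7 = -173.8
Current account = 2352.9 + (-723.0) + 380.0 + (-173.8) = 1836.1
(Excluded from the current account — capital account: debt forgiveness received from foreign official creditors 49.1, sale of embassy land to a foreign government 51.8, acquisition of foreign patents and trademarks (non-produced assets) 63.5; financial account: domestic pension funds' purchases of foreign equities 393.6, new loans extended by domestic banks to foreign borrowers 345.8, purchases of foreign government bonds by domestic residents 880.5.)

1836.1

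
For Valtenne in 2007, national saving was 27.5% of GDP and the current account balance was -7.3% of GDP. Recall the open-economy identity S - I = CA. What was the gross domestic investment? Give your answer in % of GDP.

I = S - CA = 27.5 - (-7.3) = 34.8

34.8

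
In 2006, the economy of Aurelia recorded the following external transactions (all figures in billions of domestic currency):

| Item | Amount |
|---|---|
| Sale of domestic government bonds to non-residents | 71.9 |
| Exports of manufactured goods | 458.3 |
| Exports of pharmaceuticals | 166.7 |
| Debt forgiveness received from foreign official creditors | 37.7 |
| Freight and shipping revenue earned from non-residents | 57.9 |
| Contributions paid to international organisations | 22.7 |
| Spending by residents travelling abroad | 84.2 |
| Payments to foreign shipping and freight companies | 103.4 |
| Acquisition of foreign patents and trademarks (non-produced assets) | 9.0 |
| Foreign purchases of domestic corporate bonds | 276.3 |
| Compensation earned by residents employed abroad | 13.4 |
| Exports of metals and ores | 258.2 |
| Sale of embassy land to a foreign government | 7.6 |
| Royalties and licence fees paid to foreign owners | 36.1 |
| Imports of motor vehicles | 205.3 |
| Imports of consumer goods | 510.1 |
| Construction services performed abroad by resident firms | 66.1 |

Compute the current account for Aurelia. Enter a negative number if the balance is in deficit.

Goods: -205.3 + 166.7 + 458.3 - 510.1 + 258.2 = 167.8
Services: 57.9 - 36.1 - 84.2 - 103.4 + 66.1 = -99.7
Primary income: 13.4
Secondary income: -22.7
Current account = 167.8 + (-99.7) + 13.4 + (-22.7) = 58.8
(Excluded from the current account — financial account: sale of domestic government bonds to non-residents 71.9, foreign purchases of domestic corporate bonds 276.3; capital account: debt forgiveness received from foreign official creditors 37.7, acquisition of foreign patents and trademarks (non-produced assets) 9.0, sale of embassy land to a foreign government 7.6.)

58.8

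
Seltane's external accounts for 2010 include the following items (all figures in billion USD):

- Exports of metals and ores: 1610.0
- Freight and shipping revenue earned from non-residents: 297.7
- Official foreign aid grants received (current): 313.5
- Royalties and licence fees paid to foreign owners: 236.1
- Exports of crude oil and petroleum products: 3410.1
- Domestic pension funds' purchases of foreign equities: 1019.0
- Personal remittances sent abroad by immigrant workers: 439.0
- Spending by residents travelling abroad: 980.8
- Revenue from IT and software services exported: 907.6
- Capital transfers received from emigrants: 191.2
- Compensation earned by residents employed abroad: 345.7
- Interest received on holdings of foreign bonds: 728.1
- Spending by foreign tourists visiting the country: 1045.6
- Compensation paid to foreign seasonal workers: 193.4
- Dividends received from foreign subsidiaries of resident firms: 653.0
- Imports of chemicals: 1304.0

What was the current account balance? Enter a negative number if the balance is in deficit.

Goods: 1610.0 - 1304.0 + 3410.1 = 3716.1
Services: 1045.6 + 297.7 + 907.6 - 236.1 - 980.8 = 1034.0
Primary income: 728.1 - 193.4 + 345.7 + 653.0 = 1533.4
Secondary income: 313.5 - 439.0 = -125.5
Current account = 3716.1 + 1034.0 + 1533.4 + (-125.5) = 6158.0
(Excluded from the current account — financial account: domestic pension funds' purchases of foreign equities 1019.0; capital account: capital transfers received from emigrants 191.2.)

6158.0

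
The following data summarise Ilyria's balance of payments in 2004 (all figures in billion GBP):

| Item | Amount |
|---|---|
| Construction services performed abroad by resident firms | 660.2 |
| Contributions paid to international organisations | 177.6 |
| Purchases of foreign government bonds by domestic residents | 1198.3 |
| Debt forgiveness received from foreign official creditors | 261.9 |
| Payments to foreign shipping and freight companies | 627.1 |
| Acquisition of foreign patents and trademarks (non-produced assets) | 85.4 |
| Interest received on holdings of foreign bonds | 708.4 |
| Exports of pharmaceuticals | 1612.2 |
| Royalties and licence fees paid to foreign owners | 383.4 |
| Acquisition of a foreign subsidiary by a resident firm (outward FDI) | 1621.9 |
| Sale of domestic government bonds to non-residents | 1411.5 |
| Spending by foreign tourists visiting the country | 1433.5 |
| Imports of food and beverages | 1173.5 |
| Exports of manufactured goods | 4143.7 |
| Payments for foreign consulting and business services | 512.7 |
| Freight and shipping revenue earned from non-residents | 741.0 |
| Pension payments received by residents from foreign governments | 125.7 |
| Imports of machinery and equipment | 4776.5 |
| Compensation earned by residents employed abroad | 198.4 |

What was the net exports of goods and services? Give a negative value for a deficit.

Goods: -1173.5 - 4776.5 + 1612.2 + 4143.7 = -194.1
Services: -512.7 + 660.2 + 741.0 - 627.1 + 1433.5 - 383.4 = 1311.5
Trade balance = -194.1 + 1311.5 = 1117.4
(Excluded from the trade balance — secondary income: contributions paid to international organisations 177.6, pension payments received by residents from foreign governments 125.7; financial account: purchases of foreign government bonds by domestic residents 1198.3, acquisition of a foreign subsidiary by a resident firm (outward FDI) 1621.9, sale of domestic government bonds to non-residents 1411.5; capital account: debt forgiveness received from foreign official creditors 261.9, acquisition of foreign patents and trademarks (non-produced assets) 85.4; primary income: interest received on holdings of foreign bonds 708.4, compensation earned by residents employed abroad 198.4.)

1117.4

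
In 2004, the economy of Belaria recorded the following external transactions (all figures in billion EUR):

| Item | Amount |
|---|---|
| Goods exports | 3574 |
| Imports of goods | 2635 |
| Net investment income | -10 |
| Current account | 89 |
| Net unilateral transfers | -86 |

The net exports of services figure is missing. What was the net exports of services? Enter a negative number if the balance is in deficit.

-754

Current account = goods balance + services balance + net primary income + net secondary income
Sum of the known components = 843
Net exports of services = CA - (known components) = 89 - 843 = -754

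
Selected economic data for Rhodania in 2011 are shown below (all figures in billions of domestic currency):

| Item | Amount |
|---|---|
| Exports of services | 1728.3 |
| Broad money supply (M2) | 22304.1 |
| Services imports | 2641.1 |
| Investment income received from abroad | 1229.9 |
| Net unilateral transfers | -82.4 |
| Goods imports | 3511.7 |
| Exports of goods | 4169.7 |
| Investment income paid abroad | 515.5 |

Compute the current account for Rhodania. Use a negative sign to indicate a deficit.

Goods balance = 4169.7 - 3511.7 = 658.0
Services balance = 1728.3 - 2641.1 = -912.8
Trade balance (goods + services) = 658.0 + (-912.8) = -254.8
Net primary income = 1229.9 - 515.5 = 714.4
Net secondary income = -82.4
Current account = -254.8 + 714.4 + (-82.4) = 377.2

377.2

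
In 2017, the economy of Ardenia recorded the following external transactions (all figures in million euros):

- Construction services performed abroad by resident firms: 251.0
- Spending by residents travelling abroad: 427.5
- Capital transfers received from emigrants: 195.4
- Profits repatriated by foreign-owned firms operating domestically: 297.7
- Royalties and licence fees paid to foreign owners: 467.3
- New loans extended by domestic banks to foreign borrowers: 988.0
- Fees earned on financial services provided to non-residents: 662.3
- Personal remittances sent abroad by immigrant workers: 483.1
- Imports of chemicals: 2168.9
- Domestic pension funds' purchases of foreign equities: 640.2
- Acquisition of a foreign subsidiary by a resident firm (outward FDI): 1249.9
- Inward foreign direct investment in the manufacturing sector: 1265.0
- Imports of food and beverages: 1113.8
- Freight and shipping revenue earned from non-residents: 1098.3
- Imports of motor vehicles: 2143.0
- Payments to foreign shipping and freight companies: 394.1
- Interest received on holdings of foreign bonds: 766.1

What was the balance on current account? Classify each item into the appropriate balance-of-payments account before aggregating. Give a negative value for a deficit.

-4717.7

Goods: -2168.9 - 1113.8 - 2143.0 = -5425.7
Services: 662.3 + 1098.3 - 394.1 - 427.5 - 467.3 + 251.0 = 722.7
Primary income: 766.1 - 297.7 = 468.4
Secondary income: -483.1
Current account = (-5425.7) + 722.7 + 468.4 + (-483.1) = -4717.7
(Excluded from the current account — capital account: capital transfers received from emigrants 195.4; financial account: new loans extended by domestic banks to foreign borrowers 988.0, domestic pension funds' purchases of foreign equities 640.2, acquisition of a foreign subsidiary by a resident firm (outward FDI) 1249.9, inward foreign direct investment in the manufacturing sector 1265.0.)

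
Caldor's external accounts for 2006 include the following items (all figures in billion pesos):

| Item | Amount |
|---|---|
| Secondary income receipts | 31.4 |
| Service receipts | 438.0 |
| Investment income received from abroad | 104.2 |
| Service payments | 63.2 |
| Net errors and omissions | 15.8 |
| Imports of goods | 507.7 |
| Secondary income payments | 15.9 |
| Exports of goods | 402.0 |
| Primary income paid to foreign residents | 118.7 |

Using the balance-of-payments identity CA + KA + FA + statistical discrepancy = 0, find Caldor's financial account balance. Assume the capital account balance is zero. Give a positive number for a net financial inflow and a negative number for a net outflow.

Goods balance = 402.0 - 507.7 = -105.7
Services balance = 438.0 - 63.2 = 374.8
Trade balance (goods + services) = -105.7 + 374.8 = 269.1
Net primary income = 104.2 - 118.7 = -14.5
Net secondary income = 31.4 - 15.9 = 15.5
Current account = 269.1 + (-14.5) + 15.5 = 270.1
Financial account = -(270.1 + 15.8) = -285.9

-285.9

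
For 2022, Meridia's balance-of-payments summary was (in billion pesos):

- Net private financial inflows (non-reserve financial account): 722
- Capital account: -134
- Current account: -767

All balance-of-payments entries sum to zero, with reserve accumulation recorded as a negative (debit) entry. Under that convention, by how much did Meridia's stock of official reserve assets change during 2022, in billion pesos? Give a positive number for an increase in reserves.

-179

Official reserve transactions balance = -((-767) + (-134) + 722) = 179
An accumulation of reserves is recorded as a debit (negative entry), so the change in the stock of reserves is the negative of that balance.
Change in official reserves = -(179) = -179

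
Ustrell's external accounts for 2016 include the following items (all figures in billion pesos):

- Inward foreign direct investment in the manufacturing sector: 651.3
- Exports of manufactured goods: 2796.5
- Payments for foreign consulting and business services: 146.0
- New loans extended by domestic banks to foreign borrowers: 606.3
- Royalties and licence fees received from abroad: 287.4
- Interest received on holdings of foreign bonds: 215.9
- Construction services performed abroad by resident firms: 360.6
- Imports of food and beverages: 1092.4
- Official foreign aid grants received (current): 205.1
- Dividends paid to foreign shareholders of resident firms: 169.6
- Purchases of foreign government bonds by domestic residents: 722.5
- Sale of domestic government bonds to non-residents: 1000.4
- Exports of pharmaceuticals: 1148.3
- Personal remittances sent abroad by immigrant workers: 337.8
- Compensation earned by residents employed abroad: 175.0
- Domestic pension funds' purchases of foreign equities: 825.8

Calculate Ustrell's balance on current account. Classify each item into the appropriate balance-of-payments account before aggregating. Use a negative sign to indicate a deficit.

Goods: 1148.3 + 2796.5 - 1092.4 = 2852.4
Services: -146.0 + 287.4 + 360.6 = 502.0
Primary income: -169.6 + 175.0 + 215.9 = 221.3
Secondary income: 205.1 - 337.8 = -132.7
Current account = 2852.4 + 502.0 + 221.3 + (-132.7) = 3443.0
(Excluded from the current account — financial account: inward foreign direct investment in the manufacturing sector 651.3, new loans extended by domestic banks to foreign borrowers 606.3, purchases of foreign government bonds by domestic residents 722.5, sale of domestic government bonds to non-residents 1000.4, domestic pension funds' purchases of foreign equities 825.8.)

3443.0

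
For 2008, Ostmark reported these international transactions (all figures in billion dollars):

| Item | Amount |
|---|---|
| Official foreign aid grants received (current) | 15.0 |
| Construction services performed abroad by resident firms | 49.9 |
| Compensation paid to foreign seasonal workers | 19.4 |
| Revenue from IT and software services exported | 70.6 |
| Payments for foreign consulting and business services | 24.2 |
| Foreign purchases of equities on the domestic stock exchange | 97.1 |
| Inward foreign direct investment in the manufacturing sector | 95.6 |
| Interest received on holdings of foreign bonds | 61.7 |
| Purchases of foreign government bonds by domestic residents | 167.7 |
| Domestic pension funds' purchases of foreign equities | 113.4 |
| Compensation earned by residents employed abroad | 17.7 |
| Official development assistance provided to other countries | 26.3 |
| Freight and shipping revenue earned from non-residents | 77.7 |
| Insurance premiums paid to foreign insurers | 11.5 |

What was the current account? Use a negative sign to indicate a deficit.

211.2

Services: -24.2 - 11.5 + 70.6 + 77.7 + 49.9 = 162.5
Primary income: 61.7 - 19.4 + 17.7 = 60.0
Secondary income: -26.3 + 15.0 = -11.3
Current account = 162.5 + 60.0 + (-11.3) = 211.2
(Excluded from the current account — financial account: foreign purchases of equities on the domestic stock exchange 97.1, inward foreign direct investment in the manufacturing sector 95.6, purchases of foreign government bonds by domestic residents 167.7, domestic pension funds' purchases of foreign equities 113.4.)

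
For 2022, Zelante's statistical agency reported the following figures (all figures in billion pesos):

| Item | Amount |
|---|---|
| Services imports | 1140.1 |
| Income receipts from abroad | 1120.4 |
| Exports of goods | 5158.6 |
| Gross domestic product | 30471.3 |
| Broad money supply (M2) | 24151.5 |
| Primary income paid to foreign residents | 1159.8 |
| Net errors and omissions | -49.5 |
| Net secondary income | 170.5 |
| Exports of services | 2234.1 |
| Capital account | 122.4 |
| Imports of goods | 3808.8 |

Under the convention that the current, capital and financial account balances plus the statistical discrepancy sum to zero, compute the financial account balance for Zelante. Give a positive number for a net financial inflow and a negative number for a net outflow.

Goods balance = 5158.6 - 3808.8 = 1349.8
Services balance = 2234.1 - 1140.1 = 1094.0
Trade balance (goods + services) = 1349.8 + 1094.0 = 2443.8
Net primary income = 1120.4 - 1159.8 = -39.4
Net secondary income = 170.5
Current account = 2443.8 + (-39.4) + 170.5 = 2574.9
Financial account = -(2574.9 + 122.4 + (-49.5)) = -2647.8

-2647.8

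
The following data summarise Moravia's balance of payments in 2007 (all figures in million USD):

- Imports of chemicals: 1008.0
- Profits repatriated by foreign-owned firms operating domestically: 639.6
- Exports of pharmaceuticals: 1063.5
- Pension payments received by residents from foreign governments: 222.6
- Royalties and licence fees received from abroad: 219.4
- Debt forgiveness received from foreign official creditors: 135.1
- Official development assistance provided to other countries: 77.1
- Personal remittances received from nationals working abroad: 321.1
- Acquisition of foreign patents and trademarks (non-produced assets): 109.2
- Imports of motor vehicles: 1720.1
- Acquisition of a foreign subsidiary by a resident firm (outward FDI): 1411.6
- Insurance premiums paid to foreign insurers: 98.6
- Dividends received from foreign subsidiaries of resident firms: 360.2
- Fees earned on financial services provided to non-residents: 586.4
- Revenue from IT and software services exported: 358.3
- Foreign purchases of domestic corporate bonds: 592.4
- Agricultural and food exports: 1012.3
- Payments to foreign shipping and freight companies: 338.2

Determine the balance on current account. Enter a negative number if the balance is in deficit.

262.2

Goods: -1008.0 + 1063.5 - 1720.1 + 1012.3 = -652.3
Services: 219.4 + 586.4 - 98.6 + 358.3 - 338.2 = 727.3
Primary income: 360.2 - 639.6 = -279.4
Secondary income: 321.1 - 77.1 + 222.6 = 466.6
Current account = (-652.3) + 727.3 + (-279.4) + 466.6 = 262.2
(Excluded from the current account — capital account: debt forgiveness received from foreign official creditors 135.1, acquisition of foreign patents and trademarks (non-produced assets) 109.2; financial account: acquisition of a foreign subsidiary by a resident firm (outward FDI) 1411.6, foreign purchases of domestic corporate bonds 592.4.)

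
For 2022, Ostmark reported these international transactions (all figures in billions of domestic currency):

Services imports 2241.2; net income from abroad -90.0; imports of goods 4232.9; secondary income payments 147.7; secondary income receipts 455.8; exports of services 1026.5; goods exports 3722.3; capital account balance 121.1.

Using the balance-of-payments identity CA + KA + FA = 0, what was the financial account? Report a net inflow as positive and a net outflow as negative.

1386.1

Goods balance = 3722.3 - 4232.9 = -510.6
Services balance = 1026.5 - 2241.2 = -1214.7
Trade balance (goods + services) = -510.6 + (-1214.7) = -1725.3
Net primary income = -90.0
Net secondary income = 455.8 - 147.7 = 308.1
Current account = -1725.3 + (-90.0) + 308.1 = -1507.2
Financial account = -(-1507.2 + 121.1) = 1386.1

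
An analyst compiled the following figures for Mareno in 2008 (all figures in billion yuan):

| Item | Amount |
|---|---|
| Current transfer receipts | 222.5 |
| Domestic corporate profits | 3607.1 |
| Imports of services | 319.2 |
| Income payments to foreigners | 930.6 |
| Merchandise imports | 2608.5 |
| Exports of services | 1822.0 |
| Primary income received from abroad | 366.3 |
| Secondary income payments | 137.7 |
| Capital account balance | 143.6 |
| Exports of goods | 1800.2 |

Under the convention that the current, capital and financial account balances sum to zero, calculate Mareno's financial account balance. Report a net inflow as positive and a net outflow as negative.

-358.6

Goods balance = 1800.2 - 2608.5 = -808.3
Services balance = 1822.0 - 319.2 = 1502.8
Trade balance (goods + services) = -808.3 + 1502.8 = 694.5
Net primary income = 366.3 - 930.6 = -564.3
Net secondary income = 222.5 - 137.7 = 84.8
Current account = 694.5 + (-564.3) + 84.8 = 215.0
Financial account = -(215.0 + 143.6) = -358.6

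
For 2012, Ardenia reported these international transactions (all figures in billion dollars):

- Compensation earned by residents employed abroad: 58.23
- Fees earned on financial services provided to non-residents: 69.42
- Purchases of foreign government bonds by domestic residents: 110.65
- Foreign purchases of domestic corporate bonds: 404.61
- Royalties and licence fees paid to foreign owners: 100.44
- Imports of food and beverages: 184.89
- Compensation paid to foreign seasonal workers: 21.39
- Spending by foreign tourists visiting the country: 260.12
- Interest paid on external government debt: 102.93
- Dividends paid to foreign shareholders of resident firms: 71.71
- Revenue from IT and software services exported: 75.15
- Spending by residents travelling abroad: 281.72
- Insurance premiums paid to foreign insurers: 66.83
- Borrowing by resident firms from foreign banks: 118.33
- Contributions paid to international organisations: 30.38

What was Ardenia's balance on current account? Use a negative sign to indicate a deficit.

-397.37

Goods: -184.89
Services: 260.12 - 66.83 - 100.44 + 75.15 - 281.72 + 69.42 = -44.30
Primary income: -71.71 + 58.23 - 102.93 - 21.39 = -137.80
Secondary income: -30.38
Current account = (-184.89) + (-44.30) + (-137.80) + (-30.38) = -397.37
(Excluded from the current account — financial account: purchases of foreign government bonds by domestic residents 110.65, foreign purchases of domestic corporate bonds 404.61, borrowing by resident firms from foreign banks 118.33.)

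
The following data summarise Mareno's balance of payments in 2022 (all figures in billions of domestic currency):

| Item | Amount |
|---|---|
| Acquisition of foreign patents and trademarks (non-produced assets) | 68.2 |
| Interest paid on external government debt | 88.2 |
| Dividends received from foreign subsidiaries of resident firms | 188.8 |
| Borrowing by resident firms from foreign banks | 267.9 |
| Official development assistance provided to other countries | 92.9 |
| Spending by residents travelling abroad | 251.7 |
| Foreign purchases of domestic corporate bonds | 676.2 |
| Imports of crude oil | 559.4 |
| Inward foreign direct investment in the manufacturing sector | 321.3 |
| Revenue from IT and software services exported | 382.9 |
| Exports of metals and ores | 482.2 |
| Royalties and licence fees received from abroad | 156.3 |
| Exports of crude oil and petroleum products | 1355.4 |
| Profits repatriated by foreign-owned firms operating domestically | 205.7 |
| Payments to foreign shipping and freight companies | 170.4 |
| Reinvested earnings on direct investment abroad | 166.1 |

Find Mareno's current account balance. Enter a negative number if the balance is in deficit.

1363.4

Goods: 1355.4 - 559.4 + 482.2 = 1278.2
Services: -251.7 - 170.4 + 382.9 + 156.3 = 117.1
Primary income: -88.2 + 188.8 - 205.7 + 166.1 = 61.0
Secondary income: -92.9
Current account = 1278.2 + 117.1 + 61.0 + (-92.9) = 1363.4
(Excluded from the current account — capital account: acquisition of foreign patents and trademarks (non-produced assets) 68.2; financial account: borrowing by resident firms from foreign banks 267.9, foreign purchases of domestic corporate bonds 676.2, inward foreign direct investment in the manufacturing sector 321.3.)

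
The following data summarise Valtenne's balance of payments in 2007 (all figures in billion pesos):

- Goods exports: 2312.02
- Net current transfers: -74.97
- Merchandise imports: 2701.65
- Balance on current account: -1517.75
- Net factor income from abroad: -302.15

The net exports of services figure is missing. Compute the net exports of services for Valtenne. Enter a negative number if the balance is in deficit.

-751.00

Current account = goods balance + services balance + net primary income + net secondary income
Sum of the known components = -766.75
Net exports of services = CA - (known components) = -1517.75 - (-766.75) = -751.00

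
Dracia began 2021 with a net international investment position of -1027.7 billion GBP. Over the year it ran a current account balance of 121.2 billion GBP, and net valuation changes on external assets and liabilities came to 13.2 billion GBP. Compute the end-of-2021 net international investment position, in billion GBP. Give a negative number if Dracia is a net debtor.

-893.3

Change in NIIP = current account + net valuation change = 121.2 + 13.2 = 134.4
End-of-year NIIP = -1027.7 + 134.4 = -893.3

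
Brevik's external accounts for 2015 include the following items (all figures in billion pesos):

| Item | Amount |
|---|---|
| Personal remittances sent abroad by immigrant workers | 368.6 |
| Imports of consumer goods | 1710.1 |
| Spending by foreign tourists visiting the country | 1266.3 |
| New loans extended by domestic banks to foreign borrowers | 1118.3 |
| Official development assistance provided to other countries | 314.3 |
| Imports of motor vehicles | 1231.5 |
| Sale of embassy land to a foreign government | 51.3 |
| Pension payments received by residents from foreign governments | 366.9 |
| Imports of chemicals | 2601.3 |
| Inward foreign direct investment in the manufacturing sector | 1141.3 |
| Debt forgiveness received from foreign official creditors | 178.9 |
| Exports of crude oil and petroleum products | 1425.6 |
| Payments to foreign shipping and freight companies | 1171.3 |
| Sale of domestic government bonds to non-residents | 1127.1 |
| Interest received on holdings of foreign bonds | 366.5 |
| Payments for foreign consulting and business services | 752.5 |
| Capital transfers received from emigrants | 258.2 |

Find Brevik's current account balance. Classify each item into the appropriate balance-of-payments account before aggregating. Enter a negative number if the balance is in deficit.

Goods: -1231.5 + 1425.6 - 1710.1 - 2601.3 = -4117.3
Services: -752.5 + 1266.3 - 1171.3 = -657.5
Primary income: 366.5
Secondary income: -368.6 + 366.9 - 314.3 = -316.0
Current account = (-4117.3) + (-657.5) + 366.5 + (-316.0) = -4724.3
(Excluded from the current account — financial account: new loans extended by domestic banks to foreign borrowers 1118.3, inward foreign direct investment in the manufacturing sector 1141.3, sale of domestic government bonds to non-residents 1127.1; capital account: sale of embassy land to a foreign government 51.3, debt forgiveness received from foreign official creditors 178.9, capital transfers received from emigrants 258.2.)

-4724.3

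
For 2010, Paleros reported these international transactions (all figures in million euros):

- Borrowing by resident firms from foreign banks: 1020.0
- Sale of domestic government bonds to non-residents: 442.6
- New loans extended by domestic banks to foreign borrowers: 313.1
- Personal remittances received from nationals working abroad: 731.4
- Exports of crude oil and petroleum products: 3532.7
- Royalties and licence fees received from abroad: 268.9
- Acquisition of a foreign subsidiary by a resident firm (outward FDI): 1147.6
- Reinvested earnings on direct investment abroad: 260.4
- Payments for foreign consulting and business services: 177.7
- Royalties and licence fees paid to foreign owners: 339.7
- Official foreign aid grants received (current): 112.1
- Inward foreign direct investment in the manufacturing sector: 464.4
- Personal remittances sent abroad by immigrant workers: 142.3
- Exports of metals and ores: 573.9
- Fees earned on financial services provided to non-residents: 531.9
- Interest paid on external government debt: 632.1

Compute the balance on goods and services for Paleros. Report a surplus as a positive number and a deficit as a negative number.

Goods: 3532.7 + 573.9 = 4106.6
Services: -177.7 + 268.9 - 339.7 + 531.9 = 283.4
Trade balance = 4106.6 + 283.4 = 4390.0
(Excluded from the trade balance — financial account: borrowing by resident firms from foreign banks 1020.0, sale of domestic government bonds to non-residents 442.6, new loans extended by domestic banks to foreign borrowers 313.1, acquisition of a foreign subsidiary by a resident firm (outward FDI) 1147.6, inward foreign direct investment in the manufacturing sector 464.4; secondary income: personal remittances received from nationals working abroad 731.4, official foreign aid grants received (current) 112.1, personal remittances sent abroad by immigrant workers 142.3; primary income: reinvested earnings on direct investment abroad 260.4, interest paid on external government debt 632.1.)

4390.0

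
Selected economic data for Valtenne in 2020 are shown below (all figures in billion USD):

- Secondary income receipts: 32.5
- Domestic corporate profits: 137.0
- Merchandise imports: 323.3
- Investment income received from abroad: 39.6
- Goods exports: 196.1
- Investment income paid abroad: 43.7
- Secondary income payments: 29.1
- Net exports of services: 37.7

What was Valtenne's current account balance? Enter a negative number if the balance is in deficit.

-90.2

Goods balance = 196.1 - 323.3 = -127.2
Services balance = 37.7
Trade balance (goods + services) = -127.2 + 37.7 = -89.5
Net primary income = 39.6 - 43.7 = -4.1
Net secondary income = 32.5 - 29.1 = 3.4
Current account = -89.5 + (-4.1) + 3.4 = -90.2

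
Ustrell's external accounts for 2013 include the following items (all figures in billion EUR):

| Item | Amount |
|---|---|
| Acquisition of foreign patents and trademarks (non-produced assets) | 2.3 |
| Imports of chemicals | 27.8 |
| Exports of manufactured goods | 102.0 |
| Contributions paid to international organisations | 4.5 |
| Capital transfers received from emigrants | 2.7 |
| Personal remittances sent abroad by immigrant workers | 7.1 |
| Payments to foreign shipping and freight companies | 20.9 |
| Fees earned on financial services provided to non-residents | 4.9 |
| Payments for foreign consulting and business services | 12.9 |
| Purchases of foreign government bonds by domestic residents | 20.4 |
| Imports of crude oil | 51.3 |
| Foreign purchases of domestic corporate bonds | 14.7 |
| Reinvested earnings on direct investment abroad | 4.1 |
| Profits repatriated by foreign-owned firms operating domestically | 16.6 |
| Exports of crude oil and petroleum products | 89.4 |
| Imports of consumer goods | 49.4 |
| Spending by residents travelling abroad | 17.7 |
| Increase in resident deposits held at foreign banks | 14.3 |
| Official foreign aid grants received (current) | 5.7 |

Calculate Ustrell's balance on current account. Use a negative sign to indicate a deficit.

-2.1

Goods: -27.8 + 102.0 + 89.4 - 51.3 - 49.4 = 62.9
Services: 4.9 - 12.9 - 17.7 - 20.9 = -46.6
Primary income: -16.6 + 4.1 = -12.5
Secondary income: 5.7 - 4.5 - 7.1 = -5.9
Current account = 62.9 + (-46.6) + (-12.5) + (-5.9) = -2.1
(Excluded from the current account — capital account: acquisition of foreign patents and trademarks (non-produced assets) 2.3, capital transfers received from emigrants 2.7; financial account: purchases of foreign government bonds by domestic residents 20.4, foreign purchases of domestic corporate bonds 14.7, increase in resident deposits held at foreign banks 14.3.)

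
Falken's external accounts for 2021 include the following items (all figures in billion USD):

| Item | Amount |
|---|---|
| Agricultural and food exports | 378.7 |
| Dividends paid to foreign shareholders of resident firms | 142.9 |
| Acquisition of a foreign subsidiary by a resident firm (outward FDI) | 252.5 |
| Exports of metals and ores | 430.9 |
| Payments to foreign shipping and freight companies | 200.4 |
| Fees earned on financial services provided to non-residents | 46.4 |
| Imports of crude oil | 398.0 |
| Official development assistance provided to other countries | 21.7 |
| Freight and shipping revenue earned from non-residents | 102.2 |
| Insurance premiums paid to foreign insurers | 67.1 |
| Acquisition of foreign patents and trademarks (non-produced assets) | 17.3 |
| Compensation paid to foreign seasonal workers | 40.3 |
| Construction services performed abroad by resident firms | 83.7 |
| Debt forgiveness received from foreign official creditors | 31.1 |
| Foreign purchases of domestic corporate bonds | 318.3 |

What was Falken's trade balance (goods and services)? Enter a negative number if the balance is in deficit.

Goods: 430.9 - 398.0 + 378.7 = 411.6
Services: -200.4 - 67.1 + 83.7 + 46.4 + 102.2 = -35.2
Trade balance = 411.6 + (-35.2) = 376.4
(Excluded from the trade balance — primary income: dividends paid to foreign shareholders of resident firms 142.9, compensation paid to foreign seasonal workers 40.3; financial account: acquisition of a foreign subsidiary by a resident firm (outward FDI) 252.5, foreign purchases of domestic corporate bonds 318.3; secondary income: official development assistance provided to other countries 21.7; capital account: acquisition of foreign patents and trademarks (non-produced assets) 17.3, debt forgiveness received from foreign official creditors 31.1.)

376.4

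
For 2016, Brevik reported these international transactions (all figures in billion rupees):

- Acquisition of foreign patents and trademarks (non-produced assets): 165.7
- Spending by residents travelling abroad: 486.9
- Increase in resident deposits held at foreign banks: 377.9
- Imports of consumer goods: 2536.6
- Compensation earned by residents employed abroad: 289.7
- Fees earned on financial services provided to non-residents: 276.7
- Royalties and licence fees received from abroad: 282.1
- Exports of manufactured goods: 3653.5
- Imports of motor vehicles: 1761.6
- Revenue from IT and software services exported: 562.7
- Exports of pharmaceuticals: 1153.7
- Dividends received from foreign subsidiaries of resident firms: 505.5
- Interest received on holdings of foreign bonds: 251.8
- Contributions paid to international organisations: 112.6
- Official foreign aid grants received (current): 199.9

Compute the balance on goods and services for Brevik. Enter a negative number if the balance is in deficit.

1143.6

Goods: -2536.6 + 1153.7 + 3653.5 - 1761.6 = 509.0
Services: 562.7 + 276.7 + 282.1 - 486.9 = 634.6
Trade balance = 509.0 + 634.6 = 1143.6
(Excluded from the trade balance — capital account: acquisition of foreign patents and trademarks (non-produced assets) 165.7; financial account: increase in resident deposits held at foreign banks 377.9; primary income: compensation earned by residents employed abroad 289.7, dividends received from foreign subsidiaries of resident firms 505.5, interest received on holdings of foreign bonds 251.8; secondary income: contributions paid to international organisations 112.6, official foreign aid grants received (current) 199.9.)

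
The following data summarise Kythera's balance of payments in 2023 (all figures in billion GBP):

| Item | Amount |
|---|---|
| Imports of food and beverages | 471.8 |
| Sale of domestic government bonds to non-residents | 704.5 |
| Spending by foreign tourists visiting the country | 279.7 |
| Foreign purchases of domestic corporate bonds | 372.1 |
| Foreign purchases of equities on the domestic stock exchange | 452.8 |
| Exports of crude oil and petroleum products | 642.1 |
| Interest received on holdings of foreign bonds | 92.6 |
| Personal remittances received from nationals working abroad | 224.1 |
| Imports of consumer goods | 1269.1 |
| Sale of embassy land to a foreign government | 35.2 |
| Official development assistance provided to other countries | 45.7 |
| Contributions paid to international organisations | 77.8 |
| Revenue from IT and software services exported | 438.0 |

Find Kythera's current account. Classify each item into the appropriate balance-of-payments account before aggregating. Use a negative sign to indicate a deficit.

Goods: 642.1 - 471.8 - 1269.1 = -1098.8
Services: 438.0 + 279.7 = 717.7
Primary income: 92.6
Secondary income: -77.8 - 45.7 + 224.1 = 100.6
Current account = (-1098.8) + 717.7 + 92.6 + 100.6 = -187.9
(Excluded from the current account — financial account: sale of domestic government bonds to non-residents 704.5, foreign purchases of domestic corporate bonds 372.1, foreign purchases of equities on the domestic stock exchange 452.8; capital account: sale of embassy land to a foreign government 35.2.)

-187.9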